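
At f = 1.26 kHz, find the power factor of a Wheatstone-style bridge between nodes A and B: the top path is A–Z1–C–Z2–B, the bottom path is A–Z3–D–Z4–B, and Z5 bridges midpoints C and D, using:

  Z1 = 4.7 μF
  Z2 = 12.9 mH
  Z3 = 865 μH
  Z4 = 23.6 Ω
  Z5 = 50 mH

Step 1 — Angular frequency: ω = 2π·f = 2π·1260 = 7917 rad/s.
Step 2 — Component impedances:
  Z1: Z = 1/(jωC) = -j/(ω·C) = 0 - j26.88 Ω
  Z2: Z = jωL = j·7917·0.0129 = 0 + j102.1 Ω
  Z3: Z = jωL = j·7917·0.000865 = 0 + j6.848 Ω
  Z4: Z = R = 23.6 Ω
  Z5: Z = jωL = j·7917·0.05 = 0 + j395.8 Ω
Step 3 — Bridge requires nodal analysis (the Z5 bridge couples midpoints C and D, so the two paths cannot be reduced to a simple series/parallel combination). Setting node B to ground and injecting 1 A at node A, the 3-node admittance system at A, C, D solves to V_A = Z_AB = 18.05 + j11.34 Ω = 21.32∠32.1° Ω.
Step 4 — Power factor: PF = cos(φ) = Re(Z)/|Z| = 18.054/21.32 = 0.8468.
Step 5 — Type: Im(Z) = 11.34 ⇒ lagging (phase φ = 32.1°).

PF = 0.8468 (lagging, φ = 32.1°)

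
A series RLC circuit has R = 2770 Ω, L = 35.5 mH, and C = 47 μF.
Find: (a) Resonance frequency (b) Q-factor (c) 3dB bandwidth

Step 1 — Resonance: ω₀ = 1/√(LC) = 1/√(0.0355·4.7e-05) = 774.2 rad/s.
Step 2 — f₀ = ω₀/(2π) = 123.2 Hz.
Step 3 — Series Q: Q = ω₀L/R = 774.2·0.0355/2770 = 0.009922.
Step 4 — Bandwidth: Δω = ω₀/Q = 7.803e+04 rad/s; BW = Δω/(2π) = 1.242e+04 Hz.

(a) f₀ = 123.2 Hz  (b) Q = 0.009922  (c) BW = 1.242e+04 Hz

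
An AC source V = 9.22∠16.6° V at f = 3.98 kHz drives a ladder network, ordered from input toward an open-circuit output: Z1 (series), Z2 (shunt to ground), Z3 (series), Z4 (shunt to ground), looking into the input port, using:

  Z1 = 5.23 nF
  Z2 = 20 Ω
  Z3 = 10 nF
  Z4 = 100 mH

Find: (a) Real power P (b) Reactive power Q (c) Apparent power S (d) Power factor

Step 1 — Angular frequency: ω = 2π·f = 2π·3980 = 2.501e+04 rad/s.
Step 2 — Component impedances:
  Z1: Z = 1/(jωC) = -j/(ω·C) = 0 - j7646 Ω
  Z2: Z = R = 20 Ω
  Z3: Z = 1/(jωC) = -j/(ω·C) = 0 - j3999 Ω
  Z4: Z = jωL = j·2.501e+04·0.1 = 0 + j2501 Ω
Step 3 — Ladder network (open output): work backward from the far end, alternating series and parallel combinations. Z_in = 20 - j7646 Ω = 7646∠-89.9° Ω.
Step 4 — Source phasor: V = 9.22∠16.6° V = 8.836 + j2.634 V.
Step 5 — Current: I = V / Z = -0.0003415 + j0.001156 A = 0.001206∠106.5° A.
Step 6 — Complex power: S = V·I* = 2.907e-05 - j0.01112 VA.
Step 7 — Real power: P = Re(S) = 2.907e-05 W.
Step 8 — Reactive power: Q = Im(S) = -0.01112 VAR.
Step 9 — Apparent power: |S| = 0.01112 VA.
Step 10 — Power factor: PF = P/|S| = 0.002615 (leading).

(a) P = 2.907e-05 W  (b) Q = -0.01112 VAR  (c) S = 0.01112 VA  (d) PF = 0.002615 (leading)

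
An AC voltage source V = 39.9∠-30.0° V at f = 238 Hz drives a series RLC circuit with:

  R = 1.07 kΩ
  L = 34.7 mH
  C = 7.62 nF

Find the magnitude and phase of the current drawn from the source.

Step 1 — Angular frequency: ω = 2π·f = 2π·238 = 1495 rad/s.
Step 2 — Component impedances:
  R: Z = R = 1070 Ω
  L: Z = jωL = j·1495·0.0347 = 0 + j51.89 Ω
  C: Z = 1/(jωC) = -j/(ω·C) = 0 - j8.776e+04 Ω
Step 3 — Series combination: Z_total = R + L + C = 1070 - j8.771e+04 Ω = 8.771e+04∠-89.3° Ω.
Step 4 — Source phasor: V = 39.9∠-30.0° V = 34.55 - j19.95 V.
Step 5 — Ohm's law: I = V / Z_total = (34.55 - j19.95) / (1070 - j8.771e+04) = 0.0002322 + j0.0003911 A.
Step 6 — Convert to polar: |I| = 0.0004549 A, ∠I = 59.3°.

I = 0.0004549∠59.3° A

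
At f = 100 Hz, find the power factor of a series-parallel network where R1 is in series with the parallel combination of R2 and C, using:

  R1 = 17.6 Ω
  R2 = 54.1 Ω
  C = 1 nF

Step 1 — Angular frequency: ω = 2π·f = 2π·100 = 628.3 rad/s.
Step 2 — Component impedances:
  R1: Z = R = 17.6 Ω
  R2: Z = R = 54.1 Ω
  C: Z = 1/(jωC) = -j/(ω·C) = 0 - j1.592e+06 Ω
Step 3 — Parallel branch: R2 || C = 1/(1/R2 + 1/C) = 54.1 - j0.001839 Ω.
Step 4 — Series with R1: Z_total = R1 + (R2 || C) = 71.7 - j0.001839 Ω = 71.7∠-0.0° Ω.
Step 5 — Power factor: PF = cos(φ) = Re(Z)/|Z| = 71.7/71.7 = 1.
Step 6 — Type: Im(Z) = -0.001839 ⇒ leading (phase φ = -0.0°).

PF = 1 (leading, φ = -0.0°)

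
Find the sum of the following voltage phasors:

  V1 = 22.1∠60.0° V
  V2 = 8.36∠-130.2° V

Step 1 — Convert each phasor to rectangular form:
  V1 = 22.1·(cos(60.0°) + j·sin(60.0°)) = 11.05 + j19.14 V
  V2 = 8.36·(cos(-130.2°) + j·sin(-130.2°)) = -5.396 - j6.385 V
Step 2 — Sum components: V_total = 5.654 + j12.75 V.
Step 3 — Convert to polar: |V_total| = 13.95 V, ∠V_total = 66.1°.

V_total = 13.95∠66.1° V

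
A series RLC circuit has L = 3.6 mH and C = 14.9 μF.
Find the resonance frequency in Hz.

Step 1 — Resonance condition Im(Z)=0 gives ω₀ = 1/√(LC).
Step 2 — ω₀ = 1/√(0.0036·1.49e-05) = 4318 rad/s.
Step 3 — f₀ = ω₀/(2π) = 687.2 Hz.

f₀ = 687.2 Hz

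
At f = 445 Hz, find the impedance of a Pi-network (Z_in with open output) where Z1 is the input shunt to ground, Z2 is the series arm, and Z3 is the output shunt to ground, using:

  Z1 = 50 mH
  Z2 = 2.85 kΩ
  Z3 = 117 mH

Step 1 — Angular frequency: ω = 2π·f = 2π·445 = 2796 rad/s.
Step 2 — Component impedances:
  Z1: Z = jωL = j·2796·0.05 = 0 + j139.8 Ω
  Z2: Z = R = 2850 Ω
  Z3: Z = jωL = j·2796·0.117 = 0 + j327.1 Ω
Step 3 — With open output, the series arm Z2 and the output shunt Z3 appear in series to ground: Z2 + Z3 = 2850 + j327.1 Ω.
Step 4 — Parallel with input shunt Z1: Z_in = Z1 || (Z2 + Z3) = 6.678 + j138.7 Ω = 138.9∠87.2° Ω.

Z = 6.678 + j138.7 Ω = 138.9∠87.2° Ω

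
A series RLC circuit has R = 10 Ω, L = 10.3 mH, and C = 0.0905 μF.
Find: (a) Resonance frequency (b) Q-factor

Step 1 — Resonance condition Im(Z)=0 gives ω₀ = 1/√(LC).
Step 2 — ω₀ = 1/√(0.0103·9.05e-08) = 3.275e+04 rad/s.
Step 3 — f₀ = ω₀/(2π) = 5213 Hz.
Step 4 — Series Q: Q = ω₀L/R = 3.275e+04·0.0103/10 = 33.74.

(a) f₀ = 5213 Hz  (b) Q = 33.74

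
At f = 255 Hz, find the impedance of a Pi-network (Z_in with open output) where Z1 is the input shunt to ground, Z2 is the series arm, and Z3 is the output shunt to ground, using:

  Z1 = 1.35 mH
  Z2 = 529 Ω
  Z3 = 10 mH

Step 1 — Angular frequency: ω = 2π·f = 2π·255 = 1602 rad/s.
Step 2 — Component impedances:
  Z1: Z = jωL = j·1602·0.00135 = 0 + j2.163 Ω
  Z2: Z = R = 529 Ω
  Z3: Z = jωL = j·1602·0.01 = 0 + j16.02 Ω
Step 3 — With open output, the series arm Z2 and the output shunt Z3 appear in series to ground: Z2 + Z3 = 529 + j16.02 Ω.
Step 4 — Parallel with input shunt Z1: Z_in = Z1 || (Z2 + Z3) = 0.008834 + j2.163 Ω = 2.163∠89.8° Ω.

Z = 0.008834 + j2.163 Ω = 2.163∠89.8° Ω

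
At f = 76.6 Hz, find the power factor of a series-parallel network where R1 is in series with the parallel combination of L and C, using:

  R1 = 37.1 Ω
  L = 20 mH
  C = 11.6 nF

Step 1 — Angular frequency: ω = 2π·f = 2π·76.6 = 481.3 rad/s.
Step 2 — Component impedances:
  R1: Z = R = 37.1 Ω
  L: Z = jωL = j·481.3·0.02 = 0 + j9.626 Ω
  C: Z = 1/(jωC) = -j/(ω·C) = 0 - j1.791e+05 Ω
Step 3 — Parallel branch: L || C = 1/(1/L + 1/C) = 0 + j9.626 Ω.
Step 4 — Series with R1: Z_total = R1 + (L || C) = 37.1 + j9.626 Ω = 38.33∠14.5° Ω.
Step 5 — Power factor: PF = cos(φ) = Re(Z)/|Z| = 37.1/38.33 = 0.9679.
Step 6 — Type: Im(Z) = 9.626 ⇒ lagging (phase φ = 14.5°).

PF = 0.9679 (lagging, φ = 14.5°)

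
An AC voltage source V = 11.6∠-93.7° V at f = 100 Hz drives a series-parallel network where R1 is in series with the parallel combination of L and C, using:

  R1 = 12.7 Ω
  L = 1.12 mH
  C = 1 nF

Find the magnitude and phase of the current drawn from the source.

Step 1 — Angular frequency: ω = 2π·f = 2π·100 = 628.3 rad/s.
Step 2 — Component impedances:
  R1: Z = R = 12.7 Ω
  L: Z = jωL = j·628.3·0.00112 = 0 + j0.7037 Ω
  C: Z = 1/(jωC) = -j/(ω·C) = 0 - j1.592e+06 Ω
Step 3 — Parallel branch: L || C = 1/(1/L + 1/C) = 0 + j0.7037 Ω.
Step 4 — Series with R1: Z_total = R1 + (L || C) = 12.7 + j0.7037 Ω = 12.72∠3.2° Ω.
Step 5 — Source phasor: V = 11.6∠-93.7° V = -0.7486 - j11.58 V.
Step 6 — Ohm's law: I = V / Z_total = (-0.7486 - j11.58) / (12.7 + j0.7037) = -0.1091 - j0.9054 A.
Step 7 — Convert to polar: |I| = 0.912 A, ∠I = -96.9°.

I = 0.912∠-96.9° A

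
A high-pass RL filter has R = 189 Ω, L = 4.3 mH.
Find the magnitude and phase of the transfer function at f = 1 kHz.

Step 1 — Angular frequency: ω = 2π·1000 = 6283 rad/s.
Step 2 — Transfer function: H(jω) = jωL/(R + jωL).
Step 3 — Numerator jωL = j·27.02; denominator R + jωL = 189 + j27.02.
Step 4 — H = 0.02003 + j0.1401.
Step 5 — Magnitude: |H| = 0.1415 (-17.0 dB); phase: φ = 81.9°.

|H| = 0.1415 (-17.0 dB), φ = 81.9°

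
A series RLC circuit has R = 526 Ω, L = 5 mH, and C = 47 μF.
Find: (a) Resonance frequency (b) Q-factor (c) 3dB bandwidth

Step 1 — Resonance: ω₀ = 1/√(LC) = 1/√(0.005·4.7e-05) = 2063 rad/s.
Step 2 — f₀ = ω₀/(2π) = 328.3 Hz.
Step 3 — Series Q: Q = ω₀L/R = 2063·0.005/526 = 0.01961.
Step 4 — Bandwidth: Δω = ω₀/Q = 1.052e+05 rad/s; BW = Δω/(2π) = 1.674e+04 Hz.

(a) f₀ = 328.3 Hz  (b) Q = 0.01961  (c) BW = 1.674e+04 Hz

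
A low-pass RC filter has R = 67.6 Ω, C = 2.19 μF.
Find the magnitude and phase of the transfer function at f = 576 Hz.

Step 1 — Angular frequency: ω = 2π·576 = 3619 rad/s.
Step 2 — Transfer function: H(jω) = 1/(1 + jωRC).
Step 3 — Denominator: 1 + jωRC = 1 + j·3619·67.6·2.19e-06 = 1 + j0.5358.
Step 4 — H = 0.777 - j0.4163.
Step 5 — Magnitude: |H| = 0.8815 (-1.1 dB); phase: φ = -28.2°.

|H| = 0.8815 (-1.1 dB), φ = -28.2°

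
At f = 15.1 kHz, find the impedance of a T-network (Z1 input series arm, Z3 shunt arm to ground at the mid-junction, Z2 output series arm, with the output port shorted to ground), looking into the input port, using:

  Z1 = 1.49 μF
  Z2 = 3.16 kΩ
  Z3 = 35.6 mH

Step 1 — Angular frequency: ω = 2π·f = 2π·1.51e+04 = 9.488e+04 rad/s.
Step 2 — Component impedances:
  Z1: Z = 1/(jωC) = -j/(ω·C) = 0 - j7.074 Ω
  Z2: Z = R = 3160 Ω
  Z3: Z = jωL = j·9.488e+04·0.0356 = 0 + j3378 Ω
Step 3 — With the output port shorted to ground, the output series arm Z2 runs from the junction to ground; the shunt arm Z3 also runs from the junction to ground. They appear in parallel: Z3 || Z2 = 1685 + j1577 Ω.
Step 4 — Series with input arm Z1: Z_in = Z1 + (Z3 || Z2) = 1685 + j1569 Ω = 2303∠43.0° Ω.

Z = 1685 + j1569 Ω = 2303∠43.0° Ω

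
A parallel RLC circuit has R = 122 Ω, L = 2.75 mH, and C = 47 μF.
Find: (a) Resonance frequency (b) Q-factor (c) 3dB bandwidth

Step 1 — Resonance: ω₀ = 1/√(LC) = 1/√(0.00275·4.7e-05) = 2782 rad/s.
Step 2 — f₀ = ω₀/(2π) = 442.7 Hz.
Step 3 — Parallel Q: Q = R/(ω₀L) = 122/(2782·0.00275) = 15.95.
Step 4 — Bandwidth: Δω = ω₀/Q = 174.4 rad/s; BW = Δω/(2π) = 27.76 Hz.

(a) f₀ = 442.7 Hz  (b) Q = 15.95  (c) BW = 27.76 Hz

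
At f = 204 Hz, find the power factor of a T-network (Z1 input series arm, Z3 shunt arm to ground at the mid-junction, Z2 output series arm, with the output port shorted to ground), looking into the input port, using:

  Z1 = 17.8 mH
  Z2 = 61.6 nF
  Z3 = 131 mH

Step 1 — Angular frequency: ω = 2π·f = 2π·204 = 1282 rad/s.
Step 2 — Component impedances:
  Z1: Z = jωL = j·1282·0.0178 = 0 + j22.82 Ω
  Z2: Z = 1/(jωC) = -j/(ω·C) = 0 - j1.267e+04 Ω
  Z3: Z = jωL = j·1282·0.131 = 0 + j167.9 Ω
Step 3 — With the output port shorted to ground, the output series arm Z2 runs from the junction to ground; the shunt arm Z3 also runs from the junction to ground. They appear in parallel: Z3 || Z2 = 0 + j170.2 Ω.
Step 4 — Series with input arm Z1: Z_in = Z1 + (Z3 || Z2) = 0 + j193 Ω = 193∠90.0° Ω.
Step 5 — Power factor: PF = cos(φ) = Re(Z)/|Z| = 0/193 = 0.
Step 6 — Type: Im(Z) = 193 ⇒ lagging (phase φ = 90.0°).

PF = 0 (lagging, φ = 90.0°)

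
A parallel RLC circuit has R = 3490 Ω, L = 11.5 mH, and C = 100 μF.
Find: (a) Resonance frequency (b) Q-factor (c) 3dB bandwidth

Step 1 — Resonance: ω₀ = 1/√(LC) = 1/√(0.0115·0.0001) = 932.5 rad/s.
Step 2 — f₀ = ω₀/(2π) = 148.4 Hz.
Step 3 — Parallel Q: Q = R/(ω₀L) = 3490/(932.5·0.0115) = 325.4.
Step 4 — Bandwidth: Δω = ω₀/Q = 2.865 rad/s; BW = Δω/(2π) = 0.456 Hz.

(a) f₀ = 148.4 Hz  (b) Q = 325.4  (c) BW = 0.456 Hz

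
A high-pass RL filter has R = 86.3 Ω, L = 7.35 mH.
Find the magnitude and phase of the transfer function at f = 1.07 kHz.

Step 1 — Angular frequency: ω = 2π·1070 = 6723 rad/s.
Step 2 — Transfer function: H(jω) = jωL/(R + jωL).
Step 3 — Numerator jωL = j·49.41; denominator R + jωL = 86.3 + j49.41.
Step 4 — H = 0.2469 + j0.4312.
Step 5 — Magnitude: |H| = 0.4969 (-6.1 dB); phase: φ = 60.2°.

|H| = 0.4969 (-6.1 dB), φ = 60.2°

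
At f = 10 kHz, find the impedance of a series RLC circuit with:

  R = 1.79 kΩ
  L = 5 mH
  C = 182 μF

Step 1 — Angular frequency: ω = 2π·f = 2π·1e+04 = 6.283e+04 rad/s.
Step 2 — Component impedances:
  R: Z = R = 1790 Ω
  L: Z = jωL = j·6.283e+04·0.005 = 0 + j314.2 Ω
  C: Z = 1/(jωC) = -j/(ω·C) = 0 - j0.08745 Ω
Step 3 — Series combination: Z_total = R + L + C = 1790 + j314.1 Ω = 1817∠10.0° Ω.

Z = 1790 + j314.1 Ω = 1817∠10.0° Ω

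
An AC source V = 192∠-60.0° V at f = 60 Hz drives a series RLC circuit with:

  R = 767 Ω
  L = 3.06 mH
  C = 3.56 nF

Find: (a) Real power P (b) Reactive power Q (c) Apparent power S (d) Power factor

Step 1 — Angular frequency: ω = 2π·f = 2π·60 = 377 rad/s.
Step 2 — Component impedances:
  R: Z = R = 767 Ω
  L: Z = jωL = j·377·0.00306 = 0 + j1.154 Ω
  C: Z = 1/(jωC) = -j/(ω·C) = 0 - j7.451e+05 Ω
Step 3 — Series combination: Z_total = R + L + C = 767 - j7.451e+05 Ω = 7.451e+05∠-89.9° Ω.
Step 4 — Source phasor: V = 192∠-60.0° V = 96 - j166.3 V.
Step 5 — Current: I = V / Z = 0.0002233 + j0.0001286 A = 0.0002577∠29.9° A.
Step 6 — Complex power: S = V·I* = 5.093e-05 - j0.04947 VA.
Step 7 — Real power: P = Re(S) = 5.093e-05 W.
Step 8 — Reactive power: Q = Im(S) = -0.04947 VAR.
Step 9 — Apparent power: |S| = 0.04947 VA.
Step 10 — Power factor: PF = P/|S| = 0.001029 (leading).

(a) P = 5.093e-05 W  (b) Q = -0.04947 VAR  (c) S = 0.04947 VA  (d) PF = 0.001029 (leading)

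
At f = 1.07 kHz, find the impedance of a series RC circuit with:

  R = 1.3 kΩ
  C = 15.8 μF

Step 1 — Angular frequency: ω = 2π·f = 2π·1070 = 6723 rad/s.
Step 2 — Component impedances:
  R: Z = R = 1300 Ω
  C: Z = 1/(jωC) = -j/(ω·C) = 0 - j9.414 Ω
Step 3 — Series combination: Z_total = R + C = 1300 - j9.414 Ω = 1300∠-0.4° Ω.

Z = 1300 - j9.414 Ω = 1300∠-0.4° Ω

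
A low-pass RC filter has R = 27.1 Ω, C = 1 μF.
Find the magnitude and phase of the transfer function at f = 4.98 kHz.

Step 1 — Angular frequency: ω = 2π·4980 = 3.129e+04 rad/s.
Step 2 — Transfer function: H(jω) = 1/(1 + jωRC).
Step 3 — Denominator: 1 + jωRC = 1 + j·3.129e+04·27.1·1e-06 = 1 + j0.848.
Step 4 — H = 0.5817 - j0.4933.
Step 5 — Magnitude: |H| = 0.7627 (-2.4 dB); phase: φ = -40.3°.

|H| = 0.7627 (-2.4 dB), φ = -40.3°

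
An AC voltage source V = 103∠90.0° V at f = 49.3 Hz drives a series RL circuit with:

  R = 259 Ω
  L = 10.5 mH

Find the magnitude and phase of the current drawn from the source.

Step 1 — Angular frequency: ω = 2π·f = 2π·49.3 = 309.8 rad/s.
Step 2 — Component impedances:
  R: Z = R = 259 Ω
  L: Z = jωL = j·309.8·0.0105 = 0 + j3.252 Ω
Step 3 — Series combination: Z_total = R + L = 259 + j3.252 Ω = 259∠0.7° Ω.
Step 4 — Source phasor: V = 103∠90.0° V = 0 + j103 V.
Step 5 — Ohm's law: I = V / Z_total = (0 + j103) / (259 + j3.252) = 0.004993 + j0.3976 A.
Step 6 — Convert to polar: |I| = 0.3977 A, ∠I = 89.3°.

I = 0.3977∠89.3° A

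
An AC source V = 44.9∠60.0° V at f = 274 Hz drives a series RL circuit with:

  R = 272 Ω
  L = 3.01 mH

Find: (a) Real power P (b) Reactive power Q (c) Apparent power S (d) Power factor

Step 1 — Angular frequency: ω = 2π·f = 2π·274 = 1722 rad/s.
Step 2 — Component impedances:
  R: Z = R = 272 Ω
  L: Z = jωL = j·1722·0.00301 = 0 + j5.182 Ω
Step 3 — Series combination: Z_total = R + L = 272 + j5.182 Ω = 272∠1.1° Ω.
Step 4 — Source phasor: V = 44.9∠60.0° V = 22.45 + j38.88 V.
Step 5 — Current: I = V / Z = 0.08523 + j0.1413 A = 0.165∠58.9° A.
Step 6 — Complex power: S = V·I* = 7.409 + j0.1412 VA.
Step 7 — Real power: P = Re(S) = 7.409 W.
Step 8 — Reactive power: Q = Im(S) = 0.1412 VAR.
Step 9 — Apparent power: |S| = 7.41 VA.
Step 10 — Power factor: PF = P/|S| = 0.9998 (lagging).

(a) P = 7.409 W  (b) Q = 0.1412 VAR  (c) S = 7.41 VA  (d) PF = 0.9998 (lagging)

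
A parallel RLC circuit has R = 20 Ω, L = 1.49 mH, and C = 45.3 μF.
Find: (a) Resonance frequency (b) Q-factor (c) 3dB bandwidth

Step 1 — Resonance: ω₀ = 1/√(LC) = 1/√(0.00149·4.53e-05) = 3849 rad/s.
Step 2 — f₀ = ω₀/(2π) = 612.6 Hz.
Step 3 — Parallel Q: Q = R/(ω₀L) = 20/(3849·0.00149) = 3.487.
Step 4 — Bandwidth: Δω = ω₀/Q = 1104 rad/s; BW = Δω/(2π) = 175.7 Hz.

(a) f₀ = 612.6 Hz  (b) Q = 3.487  (c) BW = 175.7 Hz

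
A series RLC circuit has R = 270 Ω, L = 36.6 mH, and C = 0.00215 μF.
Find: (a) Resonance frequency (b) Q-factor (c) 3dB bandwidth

Step 1 — Resonance condition Im(Z)=0 gives ω₀ = 1/√(LC).
Step 2 — ω₀ = 1/√(0.0366·2.15e-09) = 1.127e+05 rad/s.
Step 3 — f₀ = ω₀/(2π) = 1.794e+04 Hz.
Step 4 — Series Q: Q = ω₀L/R = 1.127e+05·0.0366/270 = 15.28.
Step 5 — 3dB bandwidth: Δω = ω₀/Q = 7377 rad/s; BW = Δω/(2π) = 1174 Hz.

(a) f₀ = 1.794e+04 Hz  (b) Q = 15.28  (c) BW = 1174 Hz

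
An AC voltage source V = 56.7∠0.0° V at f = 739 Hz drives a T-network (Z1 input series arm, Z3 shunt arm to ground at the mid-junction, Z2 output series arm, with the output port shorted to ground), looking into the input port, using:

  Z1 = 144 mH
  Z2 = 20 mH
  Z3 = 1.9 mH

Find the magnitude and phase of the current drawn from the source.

Step 1 — Angular frequency: ω = 2π·f = 2π·739 = 4643 rad/s.
Step 2 — Component impedances:
  Z1: Z = jωL = j·4643·0.144 = 0 + j668.6 Ω
  Z2: Z = jωL = j·4643·0.02 = 0 + j92.87 Ω
  Z3: Z = jωL = j·4643·0.0019 = 0 + j8.822 Ω
Step 3 — With the output port shorted to ground, the output series arm Z2 runs from the junction to ground; the shunt arm Z3 also runs from the junction to ground. They appear in parallel: Z3 || Z2 = 0 + j8.057 Ω.
Step 4 — Series with input arm Z1: Z_in = Z1 + (Z3 || Z2) = 0 + j676.7 Ω = 676.7∠90.0° Ω.
Step 5 — Source phasor: V = 56.7∠0.0° V = 56.7 V.
Step 6 — Ohm's law: I = V / Z_total = (56.7) / (0 + j676.7) = 0 - j0.08379 A.
Step 7 — Convert to polar: |I| = 0.08379 A, ∠I = -90.0°.

I = 0.08379∠-90.0° A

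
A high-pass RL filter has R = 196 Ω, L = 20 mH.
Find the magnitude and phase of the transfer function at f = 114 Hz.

Step 1 — Angular frequency: ω = 2π·114 = 716.3 rad/s.
Step 2 — Transfer function: H(jω) = jωL/(R + jωL).
Step 3 — Numerator jωL = j·14.33; denominator R + jωL = 196 + j14.33.
Step 4 — H = 0.005314 + j0.0727.
Step 5 — Magnitude: |H| = 0.0729 (-22.7 dB); phase: φ = 85.8°.

|H| = 0.0729 (-22.7 dB), φ = 85.8°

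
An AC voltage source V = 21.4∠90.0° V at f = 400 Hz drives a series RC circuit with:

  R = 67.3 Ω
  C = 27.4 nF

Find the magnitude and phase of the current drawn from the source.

Step 1 — Angular frequency: ω = 2π·f = 2π·400 = 2513 rad/s.
Step 2 — Component impedances:
  R: Z = R = 67.3 Ω
  C: Z = 1/(jωC) = -j/(ω·C) = 0 - j1.452e+04 Ω
Step 3 — Series combination: Z_total = R + C = 67.3 - j1.452e+04 Ω = 1.452e+04∠-89.7° Ω.
Step 4 — Source phasor: V = 21.4∠90.0° V = 0 + j21.4 V.
Step 5 — Ohm's law: I = V / Z_total = (0 + j21.4) / (67.3 - j1.452e+04) = -0.001474 + j6.83e-06 A.
Step 6 — Convert to polar: |I| = 0.001474 A, ∠I = 179.7°.

I = 0.001474∠179.7° A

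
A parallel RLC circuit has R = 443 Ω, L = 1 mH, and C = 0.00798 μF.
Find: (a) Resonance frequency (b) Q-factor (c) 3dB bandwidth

Step 1 — Resonance: ω₀ = 1/√(LC) = 1/√(0.001·7.98e-09) = 3.54e+05 rad/s.
Step 2 — f₀ = ω₀/(2π) = 5.634e+04 Hz.
Step 3 — Parallel Q: Q = R/(ω₀L) = 443/(3.54e+05·0.001) = 1.251.
Step 4 — Bandwidth: Δω = ω₀/Q = 2.829e+05 rad/s; BW = Δω/(2π) = 4.502e+04 Hz.

(a) f₀ = 5.634e+04 Hz  (b) Q = 1.251  (c) BW = 4.502e+04 Hz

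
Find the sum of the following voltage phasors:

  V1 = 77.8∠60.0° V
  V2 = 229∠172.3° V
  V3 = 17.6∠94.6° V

Step 1 — Convert each phasor to rectangular form:
  V1 = 77.8·(cos(60.0°) + j·sin(60.0°)) = 38.9 + j67.38 V
  V2 = 229·(cos(172.3°) + j·sin(172.3°)) = -226.9 + j30.68 V
  V3 = 17.6·(cos(94.6°) + j·sin(94.6°)) = -1.412 + j17.54 V
Step 2 — Sum components: V_total = -189.4 + j115.6 V.
Step 3 — Convert to polar: |V_total| = 221.9 V, ∠V_total = 148.6°.

V_total = 221.9∠148.6° V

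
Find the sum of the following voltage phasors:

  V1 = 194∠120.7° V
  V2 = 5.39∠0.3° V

Step 1 — Convert each phasor to rectangular form:
  V1 = 194·(cos(120.7°) + j·sin(120.7°)) = -99.05 + j166.8 V
  V2 = 5.39·(cos(0.3°) + j·sin(0.3°)) = 5.39 + j0.02822 V
Step 2 — Sum components: V_total = -93.66 + j166.8 V.
Step 3 — Convert to polar: |V_total| = 191.3 V, ∠V_total = 119.3°.

V_total = 191.3∠119.3° V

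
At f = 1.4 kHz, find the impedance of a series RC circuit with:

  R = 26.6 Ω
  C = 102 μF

Step 1 — Angular frequency: ω = 2π·f = 2π·1400 = 8796 rad/s.
Step 2 — Component impedances:
  R: Z = R = 26.6 Ω
  C: Z = 1/(jωC) = -j/(ω·C) = 0 - j1.115 Ω
Step 3 — Series combination: Z_total = R + C = 26.6 - j1.115 Ω = 26.62∠-2.4° Ω.

Z = 26.6 - j1.115 Ω = 26.62∠-2.4° Ω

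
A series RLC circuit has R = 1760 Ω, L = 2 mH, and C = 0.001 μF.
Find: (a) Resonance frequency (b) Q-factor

Step 1 — Resonance condition Im(Z)=0 gives ω₀ = 1/√(LC).
Step 2 — ω₀ = 1/√(0.002·1e-09) = 7.071e+05 rad/s.
Step 3 — f₀ = ω₀/(2π) = 1.125e+05 Hz.
Step 4 — Series Q: Q = ω₀L/R = 7.071e+05·0.002/1760 = 0.8035.

(a) f₀ = 1.125e+05 Hz  (b) Q = 0.8035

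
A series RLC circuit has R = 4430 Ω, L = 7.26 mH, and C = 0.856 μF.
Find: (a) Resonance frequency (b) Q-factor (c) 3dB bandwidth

Step 1 — Resonance condition Im(Z)=0 gives ω₀ = 1/√(LC).
Step 2 — ω₀ = 1/√(0.00726·8.56e-07) = 1.269e+04 rad/s.
Step 3 — f₀ = ω₀/(2π) = 2019 Hz.
Step 4 — Series Q: Q = ω₀L/R = 1.269e+04·0.00726/4430 = 0.02079.
Step 5 — 3dB bandwidth: Δω = ω₀/Q = 6.102e+05 rad/s; BW = Δω/(2π) = 9.712e+04 Hz.

(a) f₀ = 2019 Hz  (b) Q = 0.02079  (c) BW = 9.712e+04 Hz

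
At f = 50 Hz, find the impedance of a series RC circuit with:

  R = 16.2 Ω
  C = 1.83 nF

Step 1 — Angular frequency: ω = 2π·f = 2π·50 = 314.2 rad/s.
Step 2 — Component impedances:
  R: Z = R = 16.2 Ω
  C: Z = 1/(jωC) = -j/(ω·C) = 0 - j1.739e+06 Ω
Step 3 — Series combination: Z_total = R + C = 16.2 - j1.739e+06 Ω = 1.739e+06∠-90.0° Ω.

Z = 16.2 - j1.739e+06 Ω = 1.739e+06∠-90.0° Ω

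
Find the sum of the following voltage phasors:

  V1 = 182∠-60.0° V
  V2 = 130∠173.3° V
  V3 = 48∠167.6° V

Step 1 — Convert each phasor to rectangular form:
  V1 = 182·(cos(-60.0°) + j·sin(-60.0°)) = 91 - j157.6 V
  V2 = 130·(cos(173.3°) + j·sin(173.3°)) = -129.1 + j15.17 V
  V3 = 48·(cos(167.6°) + j·sin(167.6°)) = -46.88 + j10.31 V
Step 2 — Sum components: V_total = -84.99 - j132.1 V.
Step 3 — Convert to polar: |V_total| = 157.1 V, ∠V_total = -122.7°.

V_total = 157.1∠-122.7° V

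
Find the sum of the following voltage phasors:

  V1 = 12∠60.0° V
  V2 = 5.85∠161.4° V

Step 1 — Convert each phasor to rectangular form:
  V1 = 12·(cos(60.0°) + j·sin(60.0°)) = 6 + j10.39 V
  V2 = 5.85·(cos(161.4°) + j·sin(161.4°)) = -5.544 + j1.866 V
Step 2 — Sum components: V_total = 0.4556 + j12.26 V.
Step 3 — Convert to polar: |V_total| = 12.27 V, ∠V_total = 87.9°.

V_total = 12.27∠87.9° V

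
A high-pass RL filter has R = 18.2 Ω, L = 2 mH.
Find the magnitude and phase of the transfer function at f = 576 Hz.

Step 1 — Angular frequency: ω = 2π·576 = 3619 rad/s.
Step 2 — Transfer function: H(jω) = jωL/(R + jωL).
Step 3 — Numerator jωL = j·7.238; denominator R + jωL = 18.2 + j7.238.
Step 4 — H = 0.1366 + j0.3434.
Step 5 — Magnitude: |H| = 0.3696 (-8.6 dB); phase: φ = 68.3°.

|H| = 0.3696 (-8.6 dB), φ = 68.3°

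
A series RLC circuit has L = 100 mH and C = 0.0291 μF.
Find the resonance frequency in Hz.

Step 1 — Resonance condition Im(Z)=0 gives ω₀ = 1/√(LC).
Step 2 — ω₀ = 1/√(0.1·2.91e-08) = 1.854e+04 rad/s.
Step 3 — f₀ = ω₀/(2π) = 2950 Hz.

f₀ = 2950 Hz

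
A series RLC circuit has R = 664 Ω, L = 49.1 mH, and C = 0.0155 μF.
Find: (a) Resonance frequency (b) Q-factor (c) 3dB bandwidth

Step 1 — Resonance: ω₀ = 1/√(LC) = 1/√(0.0491·1.55e-08) = 3.625e+04 rad/s.
Step 2 — f₀ = ω₀/(2π) = 5769 Hz.
Step 3 — Series Q: Q = ω₀L/R = 3.625e+04·0.0491/664 = 2.68.
Step 4 — Bandwidth: Δω = ω₀/Q = 1.352e+04 rad/s; BW = Δω/(2π) = 2152 Hz.

(a) f₀ = 5769 Hz  (b) Q = 2.68  (c) BW = 2152 Hz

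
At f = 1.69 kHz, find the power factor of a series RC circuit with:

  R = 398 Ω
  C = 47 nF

Step 1 — Angular frequency: ω = 2π·f = 2π·1690 = 1.062e+04 rad/s.
Step 2 — Component impedances:
  R: Z = R = 398 Ω
  C: Z = 1/(jωC) = -j/(ω·C) = 0 - j2004 Ω
Step 3 — Series combination: Z_total = R + C = 398 - j2004 Ω = 2043∠-78.8° Ω.
Step 4 — Power factor: PF = cos(φ) = Re(Z)/|Z| = 398/2043 = 0.1948.
Step 5 — Type: Im(Z) = -2004 ⇒ leading (phase φ = -78.8°).

PF = 0.1948 (leading, φ = -78.8°)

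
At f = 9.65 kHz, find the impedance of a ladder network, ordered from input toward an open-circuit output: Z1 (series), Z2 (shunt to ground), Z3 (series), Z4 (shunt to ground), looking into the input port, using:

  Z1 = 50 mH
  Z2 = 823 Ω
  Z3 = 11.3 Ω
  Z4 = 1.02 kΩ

Step 1 — Angular frequency: ω = 2π·f = 2π·9650 = 6.063e+04 rad/s.
Step 2 — Component impedances:
  Z1: Z = jωL = j·6.063e+04·0.05 = 0 + j3032 Ω
  Z2: Z = R = 823 Ω
  Z3: Z = R = 11.3 Ω
  Z4: Z = R = 1020 Ω
Step 3 — Ladder network (open output): work backward from the far end, alternating series and parallel combinations. Z_in = 457.7 + j3032 Ω = 3066∠81.4° Ω.

Z = 457.7 + j3032 Ω = 3066∠81.4° Ω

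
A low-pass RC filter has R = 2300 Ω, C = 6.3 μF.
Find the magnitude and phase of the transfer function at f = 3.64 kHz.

Step 1 — Angular frequency: ω = 2π·3640 = 2.287e+04 rad/s.
Step 2 — Transfer function: H(jω) = 1/(1 + jωRC).
Step 3 — Denominator: 1 + jωRC = 1 + j·2.287e+04·2300·6.3e-06 = 1 + j331.4.
Step 4 — H = 9.105e-06 - j0.003017.
Step 5 — Magnitude: |H| = 0.003018 (-50.4 dB); phase: φ = -89.8°.

|H| = 0.003018 (-50.4 dB), φ = -89.8°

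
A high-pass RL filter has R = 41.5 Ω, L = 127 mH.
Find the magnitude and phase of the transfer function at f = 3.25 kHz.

Step 1 — Angular frequency: ω = 2π·3250 = 2.042e+04 rad/s.
Step 2 — Transfer function: H(jω) = jωL/(R + jωL).
Step 3 — Numerator jωL = j·2593; denominator R + jωL = 41.5 + j2593.
Step 4 — H = 0.9997 + j0.016.
Step 5 — Magnitude: |H| = 0.9999 (-0.0 dB); phase: φ = 0.9°.

|H| = 0.9999 (-0.0 dB), φ = 0.9°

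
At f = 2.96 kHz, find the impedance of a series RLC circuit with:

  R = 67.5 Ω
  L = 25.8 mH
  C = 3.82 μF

Step 1 — Angular frequency: ω = 2π·f = 2π·2960 = 1.86e+04 rad/s.
Step 2 — Component impedances:
  R: Z = R = 67.5 Ω
  L: Z = jωL = j·1.86e+04·0.0258 = 0 + j479.8 Ω
  C: Z = 1/(jωC) = -j/(ω·C) = 0 - j14.08 Ω
Step 3 — Series combination: Z_total = R + L + C = 67.5 + j465.8 Ω = 470.6∠81.8° Ω.

Z = 67.5 + j465.8 Ω = 470.6∠81.8° Ω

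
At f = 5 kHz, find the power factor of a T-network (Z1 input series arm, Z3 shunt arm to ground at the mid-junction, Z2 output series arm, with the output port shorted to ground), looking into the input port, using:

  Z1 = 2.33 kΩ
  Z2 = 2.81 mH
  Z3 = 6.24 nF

Step 1 — Angular frequency: ω = 2π·f = 2π·5000 = 3.142e+04 rad/s.
Step 2 — Component impedances:
  Z1: Z = R = 2330 Ω
  Z2: Z = jωL = j·3.142e+04·0.00281 = 0 + j88.28 Ω
  Z3: Z = 1/(jωC) = -j/(ω·C) = 0 - j5101 Ω
Step 3 — With the output port shorted to ground, the output series arm Z2 runs from the junction to ground; the shunt arm Z3 also runs from the junction to ground. They appear in parallel: Z3 || Z2 = 0 + j89.83 Ω.
Step 4 — Series with input arm Z1: Z_in = Z1 + (Z3 || Z2) = 2330 + j89.83 Ω = 2332∠2.2° Ω.
Step 5 — Power factor: PF = cos(φ) = Re(Z)/|Z| = 2330/2331.7 = 0.9993.
Step 6 — Type: Im(Z) = 89.83 ⇒ lagging (phase φ = 2.2°).

PF = 0.9993 (lagging, φ = 2.2°)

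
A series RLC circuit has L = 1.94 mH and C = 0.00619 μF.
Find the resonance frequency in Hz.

Step 1 — Resonance condition Im(Z)=0 gives ω₀ = 1/√(LC).
Step 2 — ω₀ = 1/√(0.00194·6.19e-09) = 2.886e+05 rad/s.
Step 3 — f₀ = ω₀/(2π) = 4.593e+04 Hz.

f₀ = 4.593e+04 Hz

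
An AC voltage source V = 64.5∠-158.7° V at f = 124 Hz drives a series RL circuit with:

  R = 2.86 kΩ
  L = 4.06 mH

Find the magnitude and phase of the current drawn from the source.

Step 1 — Angular frequency: ω = 2π·f = 2π·124 = 779.1 rad/s.
Step 2 — Component impedances:
  R: Z = R = 2860 Ω
  L: Z = jωL = j·779.1·0.00406 = 0 + j3.163 Ω
Step 3 — Series combination: Z_total = R + L = 2860 + j3.163 Ω = 2860∠0.1° Ω.
Step 4 — Source phasor: V = 64.5∠-158.7° V = -60.09 - j23.43 V.
Step 5 — Ohm's law: I = V / Z_total = (-60.09 - j23.43) / (2860 + j3.163) = -0.02102 - j0.008169 A.
Step 6 — Convert to polar: |I| = 0.02255 A, ∠I = -158.8°.

I = 0.02255∠-158.8° A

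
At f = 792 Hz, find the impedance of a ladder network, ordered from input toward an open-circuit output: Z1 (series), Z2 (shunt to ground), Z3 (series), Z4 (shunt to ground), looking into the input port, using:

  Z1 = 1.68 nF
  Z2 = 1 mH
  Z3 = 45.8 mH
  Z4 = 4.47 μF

Step 1 — Angular frequency: ω = 2π·f = 2π·792 = 4976 rad/s.
Step 2 — Component impedances:
  Z1: Z = 1/(jωC) = -j/(ω·C) = 0 - j1.196e+05 Ω
  Z2: Z = jωL = j·4976·0.001 = 0 + j4.976 Ω
  Z3: Z = jωL = j·4976·0.0458 = 0 + j227.9 Ω
  Z4: Z = 1/(jωC) = -j/(ω·C) = 0 - j44.96 Ω
Step 3 — Ladder network (open output): work backward from the far end, alternating series and parallel combinations. Z_in = 0 - j1.196e+05 Ω = 1.196e+05∠-90.0° Ω.

Z = 0 - j1.196e+05 Ω = 1.196e+05∠-90.0° Ω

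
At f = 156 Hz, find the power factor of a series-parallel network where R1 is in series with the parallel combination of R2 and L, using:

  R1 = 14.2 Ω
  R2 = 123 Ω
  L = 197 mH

Step 1 — Angular frequency: ω = 2π·f = 2π·156 = 980.2 rad/s.
Step 2 — Component impedances:
  R1: Z = R = 14.2 Ω
  R2: Z = R = 123 Ω
  L: Z = jωL = j·980.2·0.197 = 0 + j193.1 Ω
Step 3 — Parallel branch: R2 || L = 1/(1/R2 + 1/L) = 87.5 + j55.74 Ω.
Step 4 — Series with R1: Z_total = R1 + (R2 || L) = 101.7 + j55.74 Ω = 116∠28.7° Ω.
Step 5 — Power factor: PF = cos(φ) = Re(Z)/|Z| = 101.697/115.969 = 0.8769.
Step 6 — Type: Im(Z) = 55.74 ⇒ lagging (phase φ = 28.7°).

PF = 0.8769 (lagging, φ = 28.7°)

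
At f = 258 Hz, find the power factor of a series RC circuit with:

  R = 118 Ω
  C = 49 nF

Step 1 — Angular frequency: ω = 2π·f = 2π·258 = 1621 rad/s.
Step 2 — Component impedances:
  R: Z = R = 118 Ω
  C: Z = 1/(jωC) = -j/(ω·C) = 0 - j1.259e+04 Ω
Step 3 — Series combination: Z_total = R + C = 118 - j1.259e+04 Ω = 1.259e+04∠-89.5° Ω.
Step 4 — Power factor: PF = cos(φ) = Re(Z)/|Z| = 118/1.259e+04 = 0.009373.
Step 5 — Type: Im(Z) = -1.259e+04 ⇒ leading (phase φ = -89.5°).

PF = 0.009373 (leading, φ = -89.5°)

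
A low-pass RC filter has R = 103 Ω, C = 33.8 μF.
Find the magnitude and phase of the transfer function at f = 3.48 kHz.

Step 1 — Angular frequency: ω = 2π·3480 = 2.187e+04 rad/s.
Step 2 — Transfer function: H(jω) = 1/(1 + jωRC).
Step 3 — Denominator: 1 + jωRC = 1 + j·2.187e+04·103·3.38e-05 = 1 + j76.12.
Step 4 — H = 0.0001725 - j0.01313.
Step 5 — Magnitude: |H| = 0.01314 (-37.6 dB); phase: φ = -89.2°.

|H| = 0.01314 (-37.6 dB), φ = -89.2°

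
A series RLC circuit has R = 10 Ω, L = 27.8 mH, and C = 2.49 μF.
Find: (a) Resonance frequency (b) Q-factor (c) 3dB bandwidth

Step 1 — Resonance: ω₀ = 1/√(LC) = 1/√(0.0278·2.49e-06) = 3801 rad/s.
Step 2 — f₀ = ω₀/(2π) = 604.9 Hz.
Step 3 — Series Q: Q = ω₀L/R = 3801·0.0278/10 = 10.57.
Step 4 — Bandwidth: Δω = ω₀/Q = 359.7 rad/s; BW = Δω/(2π) = 57.25 Hz.

(a) f₀ = 604.9 Hz  (b) Q = 10.57  (c) BW = 57.25 Hz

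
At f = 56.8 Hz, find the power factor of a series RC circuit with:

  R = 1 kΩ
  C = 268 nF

Step 1 — Angular frequency: ω = 2π·f = 2π·56.8 = 356.9 rad/s.
Step 2 — Component impedances:
  R: Z = R = 1000 Ω
  C: Z = 1/(jωC) = -j/(ω·C) = 0 - j1.046e+04 Ω
Step 3 — Series combination: Z_total = R + C = 1000 - j1.046e+04 Ω = 1.05e+04∠-84.5° Ω.
Step 4 — Power factor: PF = cos(φ) = Re(Z)/|Z| = 1000/10503 = 0.09521.
Step 5 — Type: Im(Z) = -1.046e+04 ⇒ leading (phase φ = -84.5°).

PF = 0.09521 (leading, φ = -84.5°)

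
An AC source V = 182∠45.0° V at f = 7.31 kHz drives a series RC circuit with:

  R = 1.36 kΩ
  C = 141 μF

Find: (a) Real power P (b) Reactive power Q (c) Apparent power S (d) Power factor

Step 1 — Angular frequency: ω = 2π·f = 2π·7310 = 4.593e+04 rad/s.
Step 2 — Component impedances:
  R: Z = R = 1360 Ω
  C: Z = 1/(jωC) = -j/(ω·C) = 0 - j0.1544 Ω
Step 3 — Series combination: Z_total = R + C = 1360 - j0.1544 Ω = 1360∠-0.0° Ω.
Step 4 — Source phasor: V = 182∠45.0° V = 128.7 + j128.7 V.
Step 5 — Current: I = V / Z = 0.09462 + j0.09464 A = 0.1338∠45.0° A.
Step 6 — Complex power: S = V·I* = 24.36 - j0.002765 VA.
Step 7 — Real power: P = Re(S) = 24.36 W.
Step 8 — Reactive power: Q = Im(S) = -0.002765 VAR.
Step 9 — Apparent power: |S| = 24.36 VA.
Step 10 — Power factor: PF = P/|S| = 1 (leading).

(a) P = 24.36 W  (b) Q = -0.002765 VAR  (c) S = 24.36 VA  (d) PF = 1 (leading)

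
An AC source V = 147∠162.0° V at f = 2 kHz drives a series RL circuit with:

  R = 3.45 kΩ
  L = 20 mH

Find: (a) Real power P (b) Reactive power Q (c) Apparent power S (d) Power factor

Step 1 — Angular frequency: ω = 2π·f = 2π·2000 = 1.257e+04 rad/s.
Step 2 — Component impedances:
  R: Z = R = 3450 Ω
  L: Z = jωL = j·1.257e+04·0.02 = 0 + j251.3 Ω
Step 3 — Series combination: Z_total = R + L = 3450 + j251.3 Ω = 3459∠4.2° Ω.
Step 4 — Source phasor: V = 147∠162.0° V = -139.8 + j45.43 V.
Step 5 — Current: I = V / Z = -0.03936 + j0.01603 A = 0.0425∠157.8° A.
Step 6 — Complex power: S = V·I* = 6.23 + j0.4539 VA.
Step 7 — Real power: P = Re(S) = 6.23 W.
Step 8 — Reactive power: Q = Im(S) = 0.4539 VAR.
Step 9 — Apparent power: |S| = 6.247 VA.
Step 10 — Power factor: PF = P/|S| = 0.9974 (lagging).

(a) P = 6.23 W  (b) Q = 0.4539 VAR  (c) S = 6.247 VA  (d) PF = 0.9974 (lagging)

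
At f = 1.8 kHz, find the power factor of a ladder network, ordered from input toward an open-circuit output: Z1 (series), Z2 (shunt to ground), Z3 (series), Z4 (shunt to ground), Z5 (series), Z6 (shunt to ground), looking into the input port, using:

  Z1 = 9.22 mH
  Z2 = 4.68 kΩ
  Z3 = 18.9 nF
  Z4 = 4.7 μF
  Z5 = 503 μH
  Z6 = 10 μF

Step 1 — Angular frequency: ω = 2π·f = 2π·1800 = 1.131e+04 rad/s.
Step 2 — Component impedances:
  Z1: Z = jωL = j·1.131e+04·0.00922 = 0 + j104.3 Ω
  Z2: Z = R = 4680 Ω
  Z3: Z = 1/(jωC) = -j/(ω·C) = 0 - j4678 Ω
  Z4: Z = 1/(jωC) = -j/(ω·C) = 0 - j18.81 Ω
  Z5: Z = jωL = j·1.131e+04·0.000503 = 0 + j5.689 Ω
  Z6: Z = 1/(jωC) = -j/(ω·C) = 0 - j8.842 Ω
Step 3 — Ladder network (open output): work backward from the far end, alternating series and parallel combinations. Z_in = 2340 - j2236 Ω = 3237∠-43.7° Ω.
Step 4 — Power factor: PF = cos(φ) = Re(Z)/|Z| = 2340.5/3236.7 = 0.7231.
Step 5 — Type: Im(Z) = -2236 ⇒ leading (phase φ = -43.7°).

PF = 0.7231 (leading, φ = -43.7°)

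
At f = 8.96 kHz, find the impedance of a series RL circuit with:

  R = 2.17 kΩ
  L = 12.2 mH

Step 1 — Angular frequency: ω = 2π·f = 2π·8960 = 5.63e+04 rad/s.
Step 2 — Component impedances:
  R: Z = R = 2170 Ω
  L: Z = jωL = j·5.63e+04·0.0122 = 0 + j686.8 Ω
Step 3 — Series combination: Z_total = R + L = 2170 + j686.8 Ω = 2276∠17.6° Ω.

Z = 2170 + j686.8 Ω = 2276∠17.6° Ω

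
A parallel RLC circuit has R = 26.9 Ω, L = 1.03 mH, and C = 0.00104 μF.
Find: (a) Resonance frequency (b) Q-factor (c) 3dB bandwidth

Step 1 — Resonance: ω₀ = 1/√(LC) = 1/√(0.00103·1.04e-09) = 9.662e+05 rad/s.
Step 2 — f₀ = ω₀/(2π) = 1.538e+05 Hz.
Step 3 — Parallel Q: Q = R/(ω₀L) = 26.9/(9.662e+05·0.00103) = 0.02703.
Step 4 — Bandwidth: Δω = ω₀/Q = 3.574e+07 rad/s; BW = Δω/(2π) = 5.689e+06 Hz.

(a) f₀ = 1.538e+05 Hz  (b) Q = 0.02703  (c) BW = 5.689e+06 Hz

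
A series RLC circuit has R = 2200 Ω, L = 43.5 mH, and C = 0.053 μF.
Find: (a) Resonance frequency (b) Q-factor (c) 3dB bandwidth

Step 1 — Resonance condition Im(Z)=0 gives ω₀ = 1/√(LC).
Step 2 — ω₀ = 1/√(0.0435·5.3e-08) = 2.083e+04 rad/s.
Step 3 — f₀ = ω₀/(2π) = 3315 Hz.
Step 4 — Series Q: Q = ω₀L/R = 2.083e+04·0.0435/2200 = 0.4118.
Step 5 — 3dB bandwidth: Δω = ω₀/Q = 5.057e+04 rad/s; BW = Δω/(2π) = 8049 Hz.

(a) f₀ = 3315 Hz  (b) Q = 0.4118  (c) BW = 8049 Hz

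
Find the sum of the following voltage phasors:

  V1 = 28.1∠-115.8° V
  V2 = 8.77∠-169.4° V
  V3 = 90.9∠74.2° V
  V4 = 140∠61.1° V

Step 1 — Convert each phasor to rectangular form:
  V1 = 28.1·(cos(-115.8°) + j·sin(-115.8°)) = -12.23 - j25.3 V
  V2 = 8.77·(cos(-169.4°) + j·sin(-169.4°)) = -8.62 - j1.613 V
  V3 = 90.9·(cos(74.2°) + j·sin(74.2°)) = 24.75 + j87.47 V
  V4 = 140·(cos(61.1°) + j·sin(61.1°)) = 67.66 + j122.6 V
Step 2 — Sum components: V_total = 71.56 + j183.1 V.
Step 3 — Convert to polar: |V_total| = 196.6 V, ∠V_total = 68.7°.

V_total = 196.6∠68.7° V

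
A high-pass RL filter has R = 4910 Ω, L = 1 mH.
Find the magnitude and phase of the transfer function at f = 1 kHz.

Step 1 — Angular frequency: ω = 2π·1000 = 6283 rad/s.
Step 2 — Transfer function: H(jω) = jωL/(R + jωL).
Step 3 — Numerator jωL = j·6.283; denominator R + jωL = 4910 + j6.283.
Step 4 — H = 1.638e-06 + j0.00128.
Step 5 — Magnitude: |H| = 0.00128 (-57.9 dB); phase: φ = 89.9°.

|H| = 0.00128 (-57.9 dB), φ = 89.9°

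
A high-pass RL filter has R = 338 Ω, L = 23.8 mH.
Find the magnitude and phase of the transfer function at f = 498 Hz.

Step 1 — Angular frequency: ω = 2π·498 = 3129 rad/s.
Step 2 — Transfer function: H(jω) = jωL/(R + jωL).
Step 3 — Numerator jωL = j·74.47; denominator R + jωL = 338 + j74.47.
Step 4 — H = 0.0463 + j0.2101.
Step 5 — Magnitude: |H| = 0.2152 (-13.3 dB); phase: φ = 77.6°.

|H| = 0.2152 (-13.3 dB), φ = 77.6°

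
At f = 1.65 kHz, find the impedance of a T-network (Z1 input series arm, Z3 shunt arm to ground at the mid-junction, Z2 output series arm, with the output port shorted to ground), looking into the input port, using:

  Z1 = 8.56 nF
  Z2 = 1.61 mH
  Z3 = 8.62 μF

Step 1 — Angular frequency: ω = 2π·f = 2π·1650 = 1.037e+04 rad/s.
Step 2 — Component impedances:
  Z1: Z = 1/(jωC) = -j/(ω·C) = 0 - j1.127e+04 Ω
  Z2: Z = jωL = j·1.037e+04·0.00161 = 0 + j16.69 Ω
  Z3: Z = 1/(jωC) = -j/(ω·C) = 0 - j11.19 Ω
Step 3 — With the output port shorted to ground, the output series arm Z2 runs from the junction to ground; the shunt arm Z3 also runs from the junction to ground. They appear in parallel: Z3 || Z2 = 0 - j33.95 Ω.
Step 4 — Series with input arm Z1: Z_in = Z1 + (Z3 || Z2) = 0 - j1.13e+04 Ω = 1.13e+04∠-90.0° Ω.

Z = 0 - j1.13e+04 Ω = 1.13e+04∠-90.0° Ω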